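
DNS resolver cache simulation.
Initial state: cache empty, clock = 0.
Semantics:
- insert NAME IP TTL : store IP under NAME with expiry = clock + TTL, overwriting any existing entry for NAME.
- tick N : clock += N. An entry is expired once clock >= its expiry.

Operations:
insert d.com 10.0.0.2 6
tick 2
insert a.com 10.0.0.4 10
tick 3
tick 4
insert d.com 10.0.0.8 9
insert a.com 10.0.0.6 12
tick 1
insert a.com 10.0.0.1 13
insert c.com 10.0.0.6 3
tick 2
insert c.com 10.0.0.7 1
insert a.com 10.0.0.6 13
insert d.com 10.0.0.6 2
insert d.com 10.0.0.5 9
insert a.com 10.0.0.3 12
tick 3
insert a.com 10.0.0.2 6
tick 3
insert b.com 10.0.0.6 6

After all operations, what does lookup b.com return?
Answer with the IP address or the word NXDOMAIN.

Op 1: insert d.com -> 10.0.0.2 (expiry=0+6=6). clock=0
Op 2: tick 2 -> clock=2.
Op 3: insert a.com -> 10.0.0.4 (expiry=2+10=12). clock=2
Op 4: tick 3 -> clock=5.
Op 5: tick 4 -> clock=9. purged={d.com}
Op 6: insert d.com -> 10.0.0.8 (expiry=9+9=18). clock=9
Op 7: insert a.com -> 10.0.0.6 (expiry=9+12=21). clock=9
Op 8: tick 1 -> clock=10.
Op 9: insert a.com -> 10.0.0.1 (expiry=10+13=23). clock=10
Op 10: insert c.com -> 10.0.0.6 (expiry=10+3=13). clock=10
Op 11: tick 2 -> clock=12.
Op 12: insert c.com -> 10.0.0.7 (expiry=12+1=13). clock=12
Op 13: insert a.com -> 10.0.0.6 (expiry=12+13=25). clock=12
Op 14: insert d.com -> 10.0.0.6 (expiry=12+2=14). clock=12
Op 15: insert d.com -> 10.0.0.5 (expiry=12+9=21). clock=12
Op 16: insert a.com -> 10.0.0.3 (expiry=12+12=24). clock=12
Op 17: tick 3 -> clock=15. purged={c.com}
Op 18: insert a.com -> 10.0.0.2 (expiry=15+6=21). clock=15
Op 19: tick 3 -> clock=18.
Op 20: insert b.com -> 10.0.0.6 (expiry=18+6=24). clock=18
lookup b.com: present, ip=10.0.0.6 expiry=24 > clock=18

Answer: 10.0.0.6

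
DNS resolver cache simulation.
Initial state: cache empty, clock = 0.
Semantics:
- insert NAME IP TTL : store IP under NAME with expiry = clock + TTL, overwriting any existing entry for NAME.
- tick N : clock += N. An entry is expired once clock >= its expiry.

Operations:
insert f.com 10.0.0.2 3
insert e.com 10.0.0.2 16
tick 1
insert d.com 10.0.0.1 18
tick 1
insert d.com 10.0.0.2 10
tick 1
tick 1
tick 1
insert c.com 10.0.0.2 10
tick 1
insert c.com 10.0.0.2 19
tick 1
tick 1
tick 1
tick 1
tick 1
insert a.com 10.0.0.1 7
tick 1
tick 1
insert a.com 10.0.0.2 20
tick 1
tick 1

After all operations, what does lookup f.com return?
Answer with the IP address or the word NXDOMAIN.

Op 1: insert f.com -> 10.0.0.2 (expiry=0+3=3). clock=0
Op 2: insert e.com -> 10.0.0.2 (expiry=0+16=16). clock=0
Op 3: tick 1 -> clock=1.
Op 4: insert d.com -> 10.0.0.1 (expiry=1+18=19). clock=1
Op 5: tick 1 -> clock=2.
Op 6: insert d.com -> 10.0.0.2 (expiry=2+10=12). clock=2
Op 7: tick 1 -> clock=3. purged={f.com}
Op 8: tick 1 -> clock=4.
Op 9: tick 1 -> clock=5.
Op 10: insert c.com -> 10.0.0.2 (expiry=5+10=15). clock=5
Op 11: tick 1 -> clock=6.
Op 12: insert c.com -> 10.0.0.2 (expiry=6+19=25). clock=6
Op 13: tick 1 -> clock=7.
Op 14: tick 1 -> clock=8.
Op 15: tick 1 -> clock=9.
Op 16: tick 1 -> clock=10.
Op 17: tick 1 -> clock=11.
Op 18: insert a.com -> 10.0.0.1 (expiry=11+7=18). clock=11
Op 19: tick 1 -> clock=12. purged={d.com}
Op 20: tick 1 -> clock=13.
Op 21: insert a.com -> 10.0.0.2 (expiry=13+20=33). clock=13
Op 22: tick 1 -> clock=14.
Op 23: tick 1 -> clock=15.
lookup f.com: not in cache (expired or never inserted)

Answer: NXDOMAIN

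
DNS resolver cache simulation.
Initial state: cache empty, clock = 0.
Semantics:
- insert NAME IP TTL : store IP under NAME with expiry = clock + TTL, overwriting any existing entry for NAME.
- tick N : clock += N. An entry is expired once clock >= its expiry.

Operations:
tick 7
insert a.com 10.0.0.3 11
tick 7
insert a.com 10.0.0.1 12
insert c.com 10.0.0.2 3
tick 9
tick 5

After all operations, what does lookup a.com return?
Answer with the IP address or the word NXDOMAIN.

Answer: NXDOMAIN

Derivation:
Op 1: tick 7 -> clock=7.
Op 2: insert a.com -> 10.0.0.3 (expiry=7+11=18). clock=7
Op 3: tick 7 -> clock=14.
Op 4: insert a.com -> 10.0.0.1 (expiry=14+12=26). clock=14
Op 5: insert c.com -> 10.0.0.2 (expiry=14+3=17). clock=14
Op 6: tick 9 -> clock=23. purged={c.com}
Op 7: tick 5 -> clock=28. purged={a.com}
lookup a.com: not in cache (expired or never inserted)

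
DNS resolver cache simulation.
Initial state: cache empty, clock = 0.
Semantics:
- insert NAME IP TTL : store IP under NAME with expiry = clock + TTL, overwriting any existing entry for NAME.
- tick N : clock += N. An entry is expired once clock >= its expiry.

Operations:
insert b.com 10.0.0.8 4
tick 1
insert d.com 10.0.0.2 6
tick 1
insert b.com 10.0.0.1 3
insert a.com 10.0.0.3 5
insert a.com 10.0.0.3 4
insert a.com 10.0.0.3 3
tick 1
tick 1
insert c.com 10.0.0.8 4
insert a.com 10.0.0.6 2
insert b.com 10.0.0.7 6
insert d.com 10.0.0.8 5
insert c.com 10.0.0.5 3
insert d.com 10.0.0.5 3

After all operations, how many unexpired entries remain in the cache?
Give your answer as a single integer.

Answer: 4

Derivation:
Op 1: insert b.com -> 10.0.0.8 (expiry=0+4=4). clock=0
Op 2: tick 1 -> clock=1.
Op 3: insert d.com -> 10.0.0.2 (expiry=1+6=7). clock=1
Op 4: tick 1 -> clock=2.
Op 5: insert b.com -> 10.0.0.1 (expiry=2+3=5). clock=2
Op 6: insert a.com -> 10.0.0.3 (expiry=2+5=7). clock=2
Op 7: insert a.com -> 10.0.0.3 (expiry=2+4=6). clock=2
Op 8: insert a.com -> 10.0.0.3 (expiry=2+3=5). clock=2
Op 9: tick 1 -> clock=3.
Op 10: tick 1 -> clock=4.
Op 11: insert c.com -> 10.0.0.8 (expiry=4+4=8). clock=4
Op 12: insert a.com -> 10.0.0.6 (expiry=4+2=6). clock=4
Op 13: insert b.com -> 10.0.0.7 (expiry=4+6=10). clock=4
Op 14: insert d.com -> 10.0.0.8 (expiry=4+5=9). clock=4
Op 15: insert c.com -> 10.0.0.5 (expiry=4+3=7). clock=4
Op 16: insert d.com -> 10.0.0.5 (expiry=4+3=7). clock=4
Final cache (unexpired): {a.com,b.com,c.com,d.com} -> size=4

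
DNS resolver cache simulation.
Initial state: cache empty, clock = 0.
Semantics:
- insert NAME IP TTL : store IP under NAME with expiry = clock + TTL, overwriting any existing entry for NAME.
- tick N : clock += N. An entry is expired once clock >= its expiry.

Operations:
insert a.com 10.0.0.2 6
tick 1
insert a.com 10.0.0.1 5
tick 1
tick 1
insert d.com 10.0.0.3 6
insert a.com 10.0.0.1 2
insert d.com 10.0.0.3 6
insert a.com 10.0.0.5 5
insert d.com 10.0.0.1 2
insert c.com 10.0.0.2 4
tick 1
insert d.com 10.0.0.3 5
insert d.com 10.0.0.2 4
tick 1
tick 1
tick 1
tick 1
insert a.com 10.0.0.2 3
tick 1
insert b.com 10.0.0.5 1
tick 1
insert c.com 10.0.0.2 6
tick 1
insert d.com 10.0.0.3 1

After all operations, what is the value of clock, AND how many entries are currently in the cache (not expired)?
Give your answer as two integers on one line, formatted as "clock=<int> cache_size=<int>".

Answer: clock=11 cache_size=2

Derivation:
Op 1: insert a.com -> 10.0.0.2 (expiry=0+6=6). clock=0
Op 2: tick 1 -> clock=1.
Op 3: insert a.com -> 10.0.0.1 (expiry=1+5=6). clock=1
Op 4: tick 1 -> clock=2.
Op 5: tick 1 -> clock=3.
Op 6: insert d.com -> 10.0.0.3 (expiry=3+6=9). clock=3
Op 7: insert a.com -> 10.0.0.1 (expiry=3+2=5). clock=3
Op 8: insert d.com -> 10.0.0.3 (expiry=3+6=9). clock=3
Op 9: insert a.com -> 10.0.0.5 (expiry=3+5=8). clock=3
Op 10: insert d.com -> 10.0.0.1 (expiry=3+2=5). clock=3
Op 11: insert c.com -> 10.0.0.2 (expiry=3+4=7). clock=3
Op 12: tick 1 -> clock=4.
Op 13: insert d.com -> 10.0.0.3 (expiry=4+5=9). clock=4
Op 14: insert d.com -> 10.0.0.2 (expiry=4+4=8). clock=4
Op 15: tick 1 -> clock=5.
Op 16: tick 1 -> clock=6.
Op 17: tick 1 -> clock=7. purged={c.com}
Op 18: tick 1 -> clock=8. purged={a.com,d.com}
Op 19: insert a.com -> 10.0.0.2 (expiry=8+3=11). clock=8
Op 20: tick 1 -> clock=9.
Op 21: insert b.com -> 10.0.0.5 (expiry=9+1=10). clock=9
Op 22: tick 1 -> clock=10. purged={b.com}
Op 23: insert c.com -> 10.0.0.2 (expiry=10+6=16). clock=10
Op 24: tick 1 -> clock=11. purged={a.com}
Op 25: insert d.com -> 10.0.0.3 (expiry=11+1=12). clock=11
Final clock = 11
Final cache (unexpired): {c.com,d.com} -> size=2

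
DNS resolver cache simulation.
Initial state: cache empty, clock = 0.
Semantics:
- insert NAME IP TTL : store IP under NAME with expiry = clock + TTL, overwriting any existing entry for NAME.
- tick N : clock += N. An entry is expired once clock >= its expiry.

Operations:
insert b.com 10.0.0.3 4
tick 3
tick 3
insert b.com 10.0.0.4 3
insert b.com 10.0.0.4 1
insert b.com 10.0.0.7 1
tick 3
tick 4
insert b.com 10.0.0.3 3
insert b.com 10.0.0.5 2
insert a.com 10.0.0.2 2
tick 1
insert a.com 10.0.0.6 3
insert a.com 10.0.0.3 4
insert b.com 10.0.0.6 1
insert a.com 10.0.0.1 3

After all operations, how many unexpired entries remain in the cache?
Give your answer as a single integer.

Answer: 2

Derivation:
Op 1: insert b.com -> 10.0.0.3 (expiry=0+4=4). clock=0
Op 2: tick 3 -> clock=3.
Op 3: tick 3 -> clock=6. purged={b.com}
Op 4: insert b.com -> 10.0.0.4 (expiry=6+3=9). clock=6
Op 5: insert b.com -> 10.0.0.4 (expiry=6+1=7). clock=6
Op 6: insert b.com -> 10.0.0.7 (expiry=6+1=7). clock=6
Op 7: tick 3 -> clock=9. purged={b.com}
Op 8: tick 4 -> clock=13.
Op 9: insert b.com -> 10.0.0.3 (expiry=13+3=16). clock=13
Op 10: insert b.com -> 10.0.0.5 (expiry=13+2=15). clock=13
Op 11: insert a.com -> 10.0.0.2 (expiry=13+2=15). clock=13
Op 12: tick 1 -> clock=14.
Op 13: insert a.com -> 10.0.0.6 (expiry=14+3=17). clock=14
Op 14: insert a.com -> 10.0.0.3 (expiry=14+4=18). clock=14
Op 15: insert b.com -> 10.0.0.6 (expiry=14+1=15). clock=14
Op 16: insert a.com -> 10.0.0.1 (expiry=14+3=17). clock=14
Final cache (unexpired): {a.com,b.com} -> size=2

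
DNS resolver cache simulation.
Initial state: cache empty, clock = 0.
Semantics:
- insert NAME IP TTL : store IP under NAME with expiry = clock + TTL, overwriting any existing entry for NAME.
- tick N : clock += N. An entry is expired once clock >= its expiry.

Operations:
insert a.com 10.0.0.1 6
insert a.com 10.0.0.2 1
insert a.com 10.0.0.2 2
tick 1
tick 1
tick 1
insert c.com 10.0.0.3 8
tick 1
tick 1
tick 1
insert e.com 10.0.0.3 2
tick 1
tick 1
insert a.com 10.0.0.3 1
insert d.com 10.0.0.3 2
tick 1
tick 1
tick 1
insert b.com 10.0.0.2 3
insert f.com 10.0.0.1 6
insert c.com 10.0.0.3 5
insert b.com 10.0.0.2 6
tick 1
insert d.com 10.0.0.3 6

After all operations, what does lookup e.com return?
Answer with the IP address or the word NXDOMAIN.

Op 1: insert a.com -> 10.0.0.1 (expiry=0+6=6). clock=0
Op 2: insert a.com -> 10.0.0.2 (expiry=0+1=1). clock=0
Op 3: insert a.com -> 10.0.0.2 (expiry=0+2=2). clock=0
Op 4: tick 1 -> clock=1.
Op 5: tick 1 -> clock=2. purged={a.com}
Op 6: tick 1 -> clock=3.
Op 7: insert c.com -> 10.0.0.3 (expiry=3+8=11). clock=3
Op 8: tick 1 -> clock=4.
Op 9: tick 1 -> clock=5.
Op 10: tick 1 -> clock=6.
Op 11: insert e.com -> 10.0.0.3 (expiry=6+2=8). clock=6
Op 12: tick 1 -> clock=7.
Op 13: tick 1 -> clock=8. purged={e.com}
Op 14: insert a.com -> 10.0.0.3 (expiry=8+1=9). clock=8
Op 15: insert d.com -> 10.0.0.3 (expiry=8+2=10). clock=8
Op 16: tick 1 -> clock=9. purged={a.com}
Op 17: tick 1 -> clock=10. purged={d.com}
Op 18: tick 1 -> clock=11. purged={c.com}
Op 19: insert b.com -> 10.0.0.2 (expiry=11+3=14). clock=11
Op 20: insert f.com -> 10.0.0.1 (expiry=11+6=17). clock=11
Op 21: insert c.com -> 10.0.0.3 (expiry=11+5=16). clock=11
Op 22: insert b.com -> 10.0.0.2 (expiry=11+6=17). clock=11
Op 23: tick 1 -> clock=12.
Op 24: insert d.com -> 10.0.0.3 (expiry=12+6=18). clock=12
lookup e.com: not in cache (expired or never inserted)

Answer: NXDOMAIN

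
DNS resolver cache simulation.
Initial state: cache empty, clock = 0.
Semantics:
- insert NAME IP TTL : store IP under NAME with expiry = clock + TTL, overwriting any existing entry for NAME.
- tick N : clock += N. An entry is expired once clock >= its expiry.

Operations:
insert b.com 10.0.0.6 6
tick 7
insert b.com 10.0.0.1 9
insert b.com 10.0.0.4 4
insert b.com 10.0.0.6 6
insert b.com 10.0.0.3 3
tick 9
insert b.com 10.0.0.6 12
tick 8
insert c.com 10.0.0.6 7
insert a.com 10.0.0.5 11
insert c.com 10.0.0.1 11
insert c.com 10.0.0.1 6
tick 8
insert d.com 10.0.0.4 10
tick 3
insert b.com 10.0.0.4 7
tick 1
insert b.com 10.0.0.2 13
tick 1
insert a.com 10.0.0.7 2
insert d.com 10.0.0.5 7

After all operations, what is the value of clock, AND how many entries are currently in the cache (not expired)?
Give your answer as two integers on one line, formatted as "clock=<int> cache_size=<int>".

Op 1: insert b.com -> 10.0.0.6 (expiry=0+6=6). clock=0
Op 2: tick 7 -> clock=7. purged={b.com}
Op 3: insert b.com -> 10.0.0.1 (expiry=7+9=16). clock=7
Op 4: insert b.com -> 10.0.0.4 (expiry=7+4=11). clock=7
Op 5: insert b.com -> 10.0.0.6 (expiry=7+6=13). clock=7
Op 6: insert b.com -> 10.0.0.3 (expiry=7+3=10). clock=7
Op 7: tick 9 -> clock=16. purged={b.com}
Op 8: insert b.com -> 10.0.0.6 (expiry=16+12=28). clock=16
Op 9: tick 8 -> clock=24.
Op 10: insert c.com -> 10.0.0.6 (expiry=24+7=31). clock=24
Op 11: insert a.com -> 10.0.0.5 (expiry=24+11=35). clock=24
Op 12: insert c.com -> 10.0.0.1 (expiry=24+11=35). clock=24
Op 13: insert c.com -> 10.0.0.1 (expiry=24+6=30). clock=24
Op 14: tick 8 -> clock=32. purged={b.com,c.com}
Op 15: insert d.com -> 10.0.0.4 (expiry=32+10=42). clock=32
Op 16: tick 3 -> clock=35. purged={a.com}
Op 17: insert b.com -> 10.0.0.4 (expiry=35+7=42). clock=35
Op 18: tick 1 -> clock=36.
Op 19: insert b.com -> 10.0.0.2 (expiry=36+13=49). clock=36
Op 20: tick 1 -> clock=37.
Op 21: insert a.com -> 10.0.0.7 (expiry=37+2=39). clock=37
Op 22: insert d.com -> 10.0.0.5 (expiry=37+7=44). clock=37
Final clock = 37
Final cache (unexpired): {a.com,b.com,d.com} -> size=3

Answer: clock=37 cache_size=3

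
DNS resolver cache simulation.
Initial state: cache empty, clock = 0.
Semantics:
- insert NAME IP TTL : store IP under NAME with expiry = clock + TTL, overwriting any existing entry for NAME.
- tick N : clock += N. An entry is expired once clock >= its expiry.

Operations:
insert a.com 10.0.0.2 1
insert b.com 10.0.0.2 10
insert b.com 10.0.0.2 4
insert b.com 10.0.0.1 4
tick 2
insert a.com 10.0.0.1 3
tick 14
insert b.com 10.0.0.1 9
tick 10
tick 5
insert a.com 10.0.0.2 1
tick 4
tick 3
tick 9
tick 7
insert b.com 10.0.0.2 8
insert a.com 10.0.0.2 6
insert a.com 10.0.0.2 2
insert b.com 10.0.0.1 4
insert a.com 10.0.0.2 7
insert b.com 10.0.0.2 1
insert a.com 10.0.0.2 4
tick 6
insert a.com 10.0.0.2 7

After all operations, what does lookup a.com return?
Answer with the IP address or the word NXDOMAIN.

Op 1: insert a.com -> 10.0.0.2 (expiry=0+1=1). clock=0
Op 2: insert b.com -> 10.0.0.2 (expiry=0+10=10). clock=0
Op 3: insert b.com -> 10.0.0.2 (expiry=0+4=4). clock=0
Op 4: insert b.com -> 10.0.0.1 (expiry=0+4=4). clock=0
Op 5: tick 2 -> clock=2. purged={a.com}
Op 6: insert a.com -> 10.0.0.1 (expiry=2+3=5). clock=2
Op 7: tick 14 -> clock=16. purged={a.com,b.com}
Op 8: insert b.com -> 10.0.0.1 (expiry=16+9=25). clock=16
Op 9: tick 10 -> clock=26. purged={b.com}
Op 10: tick 5 -> clock=31.
Op 11: insert a.com -> 10.0.0.2 (expiry=31+1=32). clock=31
Op 12: tick 4 -> clock=35. purged={a.com}
Op 13: tick 3 -> clock=38.
Op 14: tick 9 -> clock=47.
Op 15: tick 7 -> clock=54.
Op 16: insert b.com -> 10.0.0.2 (expiry=54+8=62). clock=54
Op 17: insert a.com -> 10.0.0.2 (expiry=54+6=60). clock=54
Op 18: insert a.com -> 10.0.0.2 (expiry=54+2=56). clock=54
Op 19: insert b.com -> 10.0.0.1 (expiry=54+4=58). clock=54
Op 20: insert a.com -> 10.0.0.2 (expiry=54+7=61). clock=54
Op 21: insert b.com -> 10.0.0.2 (expiry=54+1=55). clock=54
Op 22: insert a.com -> 10.0.0.2 (expiry=54+4=58). clock=54
Op 23: tick 6 -> clock=60. purged={a.com,b.com}
Op 24: insert a.com -> 10.0.0.2 (expiry=60+7=67). clock=60
lookup a.com: present, ip=10.0.0.2 expiry=67 > clock=60

Answer: 10.0.0.2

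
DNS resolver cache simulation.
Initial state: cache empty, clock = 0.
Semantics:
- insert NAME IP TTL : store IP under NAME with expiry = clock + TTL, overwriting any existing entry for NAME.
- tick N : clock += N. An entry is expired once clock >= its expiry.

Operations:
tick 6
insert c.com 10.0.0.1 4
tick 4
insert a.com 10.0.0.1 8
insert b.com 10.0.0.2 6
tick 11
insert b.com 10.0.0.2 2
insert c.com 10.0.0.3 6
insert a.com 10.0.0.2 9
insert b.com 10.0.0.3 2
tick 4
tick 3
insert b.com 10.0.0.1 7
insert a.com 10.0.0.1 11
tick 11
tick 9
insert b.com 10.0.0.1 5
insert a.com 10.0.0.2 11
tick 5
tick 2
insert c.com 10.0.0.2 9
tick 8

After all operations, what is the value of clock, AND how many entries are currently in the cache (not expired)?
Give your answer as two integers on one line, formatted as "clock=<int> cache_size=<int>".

Op 1: tick 6 -> clock=6.
Op 2: insert c.com -> 10.0.0.1 (expiry=6+4=10). clock=6
Op 3: tick 4 -> clock=10. purged={c.com}
Op 4: insert a.com -> 10.0.0.1 (expiry=10+8=18). clock=10
Op 5: insert b.com -> 10.0.0.2 (expiry=10+6=16). clock=10
Op 6: tick 11 -> clock=21. purged={a.com,b.com}
Op 7: insert b.com -> 10.0.0.2 (expiry=21+2=23). clock=21
Op 8: insert c.com -> 10.0.0.3 (expiry=21+6=27). clock=21
Op 9: insert a.com -> 10.0.0.2 (expiry=21+9=30). clock=21
Op 10: insert b.com -> 10.0.0.3 (expiry=21+2=23). clock=21
Op 11: tick 4 -> clock=25. purged={b.com}
Op 12: tick 3 -> clock=28. purged={c.com}
Op 13: insert b.com -> 10.0.0.1 (expiry=28+7=35). clock=28
Op 14: insert a.com -> 10.0.0.1 (expiry=28+11=39). clock=28
Op 15: tick 11 -> clock=39. purged={a.com,b.com}
Op 16: tick 9 -> clock=48.
Op 17: insert b.com -> 10.0.0.1 (expiry=48+5=53). clock=48
Op 18: insert a.com -> 10.0.0.2 (expiry=48+11=59). clock=48
Op 19: tick 5 -> clock=53. purged={b.com}
Op 20: tick 2 -> clock=55.
Op 21: insert c.com -> 10.0.0.2 (expiry=55+9=64). clock=55
Op 22: tick 8 -> clock=63. purged={a.com}
Final clock = 63
Final cache (unexpired): {c.com} -> size=1

Answer: clock=63 cache_size=1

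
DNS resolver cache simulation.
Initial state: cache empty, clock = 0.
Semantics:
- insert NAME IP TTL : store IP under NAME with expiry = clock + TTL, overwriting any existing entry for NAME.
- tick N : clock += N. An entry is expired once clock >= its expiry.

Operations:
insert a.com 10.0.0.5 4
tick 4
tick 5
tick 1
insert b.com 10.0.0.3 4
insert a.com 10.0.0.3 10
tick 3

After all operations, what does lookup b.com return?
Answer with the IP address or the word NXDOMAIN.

Op 1: insert a.com -> 10.0.0.5 (expiry=0+4=4). clock=0
Op 2: tick 4 -> clock=4. purged={a.com}
Op 3: tick 5 -> clock=9.
Op 4: tick 1 -> clock=10.
Op 5: insert b.com -> 10.0.0.3 (expiry=10+4=14). clock=10
Op 6: insert a.com -> 10.0.0.3 (expiry=10+10=20). clock=10
Op 7: tick 3 -> clock=13.
lookup b.com: present, ip=10.0.0.3 expiry=14 > clock=13

Answer: 10.0.0.3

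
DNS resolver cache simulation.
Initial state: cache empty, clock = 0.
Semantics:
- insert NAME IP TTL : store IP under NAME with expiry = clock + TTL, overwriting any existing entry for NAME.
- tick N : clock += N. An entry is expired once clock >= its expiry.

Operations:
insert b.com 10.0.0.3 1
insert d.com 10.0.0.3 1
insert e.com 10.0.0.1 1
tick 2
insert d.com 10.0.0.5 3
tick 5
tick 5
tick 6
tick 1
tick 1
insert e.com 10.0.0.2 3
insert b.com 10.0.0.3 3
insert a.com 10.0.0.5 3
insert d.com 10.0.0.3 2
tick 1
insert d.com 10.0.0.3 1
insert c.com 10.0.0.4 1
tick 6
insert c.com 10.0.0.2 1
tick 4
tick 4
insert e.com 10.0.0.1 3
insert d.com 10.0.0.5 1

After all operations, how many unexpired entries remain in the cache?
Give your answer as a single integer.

Op 1: insert b.com -> 10.0.0.3 (expiry=0+1=1). clock=0
Op 2: insert d.com -> 10.0.0.3 (expiry=0+1=1). clock=0
Op 3: insert e.com -> 10.0.0.1 (expiry=0+1=1). clock=0
Op 4: tick 2 -> clock=2. purged={b.com,d.com,e.com}
Op 5: insert d.com -> 10.0.0.5 (expiry=2+3=5). clock=2
Op 6: tick 5 -> clock=7. purged={d.com}
Op 7: tick 5 -> clock=12.
Op 8: tick 6 -> clock=18.
Op 9: tick 1 -> clock=19.
Op 10: tick 1 -> clock=20.
Op 11: insert e.com -> 10.0.0.2 (expiry=20+3=23). clock=20
Op 12: insert b.com -> 10.0.0.3 (expiry=20+3=23). clock=20
Op 13: insert a.com -> 10.0.0.5 (expiry=20+3=23). clock=20
Op 14: insert d.com -> 10.0.0.3 (expiry=20+2=22). clock=20
Op 15: tick 1 -> clock=21.
Op 16: insert d.com -> 10.0.0.3 (expiry=21+1=22). clock=21
Op 17: insert c.com -> 10.0.0.4 (expiry=21+1=22). clock=21
Op 18: tick 6 -> clock=27. purged={a.com,b.com,c.com,d.com,e.com}
Op 19: insert c.com -> 10.0.0.2 (expiry=27+1=28). clock=27
Op 20: tick 4 -> clock=31. purged={c.com}
Op 21: tick 4 -> clock=35.
Op 22: insert e.com -> 10.0.0.1 (expiry=35+3=38). clock=35
Op 23: insert d.com -> 10.0.0.5 (expiry=35+1=36). clock=35
Final cache (unexpired): {d.com,e.com} -> size=2

Answer: 2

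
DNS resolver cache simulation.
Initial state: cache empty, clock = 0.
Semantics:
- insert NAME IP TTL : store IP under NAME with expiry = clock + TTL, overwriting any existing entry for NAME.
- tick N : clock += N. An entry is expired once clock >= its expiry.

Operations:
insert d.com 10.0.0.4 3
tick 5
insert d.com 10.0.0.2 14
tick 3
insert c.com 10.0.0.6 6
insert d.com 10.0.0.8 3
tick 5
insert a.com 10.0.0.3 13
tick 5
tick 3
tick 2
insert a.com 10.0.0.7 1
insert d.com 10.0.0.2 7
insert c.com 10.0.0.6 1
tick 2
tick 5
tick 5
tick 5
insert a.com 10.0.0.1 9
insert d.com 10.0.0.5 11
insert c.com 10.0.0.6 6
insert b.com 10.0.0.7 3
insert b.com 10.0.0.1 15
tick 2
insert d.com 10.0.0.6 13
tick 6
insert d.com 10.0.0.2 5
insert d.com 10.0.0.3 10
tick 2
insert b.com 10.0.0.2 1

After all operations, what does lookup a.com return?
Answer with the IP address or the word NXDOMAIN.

Answer: NXDOMAIN

Derivation:
Op 1: insert d.com -> 10.0.0.4 (expiry=0+3=3). clock=0
Op 2: tick 5 -> clock=5. purged={d.com}
Op 3: insert d.com -> 10.0.0.2 (expiry=5+14=19). clock=5
Op 4: tick 3 -> clock=8.
Op 5: insert c.com -> 10.0.0.6 (expiry=8+6=14). clock=8
Op 6: insert d.com -> 10.0.0.8 (expiry=8+3=11). clock=8
Op 7: tick 5 -> clock=13. purged={d.com}
Op 8: insert a.com -> 10.0.0.3 (expiry=13+13=26). clock=13
Op 9: tick 5 -> clock=18. purged={c.com}
Op 10: tick 3 -> clock=21.
Op 11: tick 2 -> clock=23.
Op 12: insert a.com -> 10.0.0.7 (expiry=23+1=24). clock=23
Op 13: insert d.com -> 10.0.0.2 (expiry=23+7=30). clock=23
Op 14: insert c.com -> 10.0.0.6 (expiry=23+1=24). clock=23
Op 15: tick 2 -> clock=25. purged={a.com,c.com}
Op 16: tick 5 -> clock=30. purged={d.com}
Op 17: tick 5 -> clock=35.
Op 18: tick 5 -> clock=40.
Op 19: insert a.com -> 10.0.0.1 (expiry=40+9=49). clock=40
Op 20: insert d.com -> 10.0.0.5 (expiry=40+11=51). clock=40
Op 21: insert c.com -> 10.0.0.6 (expiry=40+6=46). clock=40
Op 22: insert b.com -> 10.0.0.7 (expiry=40+3=43). clock=40
Op 23: insert b.com -> 10.0.0.1 (expiry=40+15=55). clock=40
Op 24: tick 2 -> clock=42.
Op 25: insert d.com -> 10.0.0.6 (expiry=42+13=55). clock=42
Op 26: tick 6 -> clock=48. purged={c.com}
Op 27: insert d.com -> 10.0.0.2 (expiry=48+5=53). clock=48
Op 28: insert d.com -> 10.0.0.3 (expiry=48+10=58). clock=48
Op 29: tick 2 -> clock=50. purged={a.com}
Op 30: insert b.com -> 10.0.0.2 (expiry=50+1=51). clock=50
lookup a.com: not in cache (expired or never inserted)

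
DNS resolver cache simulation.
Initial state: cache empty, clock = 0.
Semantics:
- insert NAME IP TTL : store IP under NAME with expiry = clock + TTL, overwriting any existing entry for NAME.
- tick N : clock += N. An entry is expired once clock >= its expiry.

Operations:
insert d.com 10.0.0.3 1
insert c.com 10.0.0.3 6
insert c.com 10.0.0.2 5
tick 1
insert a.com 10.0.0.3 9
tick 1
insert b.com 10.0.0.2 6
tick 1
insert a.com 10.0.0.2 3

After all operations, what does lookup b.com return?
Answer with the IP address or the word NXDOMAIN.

Answer: 10.0.0.2

Derivation:
Op 1: insert d.com -> 10.0.0.3 (expiry=0+1=1). clock=0
Op 2: insert c.com -> 10.0.0.3 (expiry=0+6=6). clock=0
Op 3: insert c.com -> 10.0.0.2 (expiry=0+5=5). clock=0
Op 4: tick 1 -> clock=1. purged={d.com}
Op 5: insert a.com -> 10.0.0.3 (expiry=1+9=10). clock=1
Op 6: tick 1 -> clock=2.
Op 7: insert b.com -> 10.0.0.2 (expiry=2+6=8). clock=2
Op 8: tick 1 -> clock=3.
Op 9: insert a.com -> 10.0.0.2 (expiry=3+3=6). clock=3
lookup b.com: present, ip=10.0.0.2 expiry=8 > clock=3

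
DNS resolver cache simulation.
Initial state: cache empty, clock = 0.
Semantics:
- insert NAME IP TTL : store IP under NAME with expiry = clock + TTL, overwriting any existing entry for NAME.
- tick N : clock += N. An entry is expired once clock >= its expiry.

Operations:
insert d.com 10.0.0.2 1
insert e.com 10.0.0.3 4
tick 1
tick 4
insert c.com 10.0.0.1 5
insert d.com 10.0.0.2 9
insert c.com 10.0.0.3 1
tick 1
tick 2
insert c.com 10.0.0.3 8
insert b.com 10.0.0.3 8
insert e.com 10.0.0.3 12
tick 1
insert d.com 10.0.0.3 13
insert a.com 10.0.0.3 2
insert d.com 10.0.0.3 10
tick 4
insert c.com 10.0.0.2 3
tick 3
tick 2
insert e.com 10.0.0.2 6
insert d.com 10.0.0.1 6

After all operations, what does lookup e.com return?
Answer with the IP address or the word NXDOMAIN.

Answer: 10.0.0.2

Derivation:
Op 1: insert d.com -> 10.0.0.2 (expiry=0+1=1). clock=0
Op 2: insert e.com -> 10.0.0.3 (expiry=0+4=4). clock=0
Op 3: tick 1 -> clock=1. purged={d.com}
Op 4: tick 4 -> clock=5. purged={e.com}
Op 5: insert c.com -> 10.0.0.1 (expiry=5+5=10). clock=5
Op 6: insert d.com -> 10.0.0.2 (expiry=5+9=14). clock=5
Op 7: insert c.com -> 10.0.0.3 (expiry=5+1=6). clock=5
Op 8: tick 1 -> clock=6. purged={c.com}
Op 9: tick 2 -> clock=8.
Op 10: insert c.com -> 10.0.0.3 (expiry=8+8=16). clock=8
Op 11: insert b.com -> 10.0.0.3 (expiry=8+8=16). clock=8
Op 12: insert e.com -> 10.0.0.3 (expiry=8+12=20). clock=8
Op 13: tick 1 -> clock=9.
Op 14: insert d.com -> 10.0.0.3 (expiry=9+13=22). clock=9
Op 15: insert a.com -> 10.0.0.3 (expiry=9+2=11). clock=9
Op 16: insert d.com -> 10.0.0.3 (expiry=9+10=19). clock=9
Op 17: tick 4 -> clock=13. purged={a.com}
Op 18: insert c.com -> 10.0.0.2 (expiry=13+3=16). clock=13
Op 19: tick 3 -> clock=16. purged={b.com,c.com}
Op 20: tick 2 -> clock=18.
Op 21: insert e.com -> 10.0.0.2 (expiry=18+6=24). clock=18
Op 22: insert d.com -> 10.0.0.1 (expiry=18+6=24). clock=18
lookup e.com: present, ip=10.0.0.2 expiry=24 > clock=18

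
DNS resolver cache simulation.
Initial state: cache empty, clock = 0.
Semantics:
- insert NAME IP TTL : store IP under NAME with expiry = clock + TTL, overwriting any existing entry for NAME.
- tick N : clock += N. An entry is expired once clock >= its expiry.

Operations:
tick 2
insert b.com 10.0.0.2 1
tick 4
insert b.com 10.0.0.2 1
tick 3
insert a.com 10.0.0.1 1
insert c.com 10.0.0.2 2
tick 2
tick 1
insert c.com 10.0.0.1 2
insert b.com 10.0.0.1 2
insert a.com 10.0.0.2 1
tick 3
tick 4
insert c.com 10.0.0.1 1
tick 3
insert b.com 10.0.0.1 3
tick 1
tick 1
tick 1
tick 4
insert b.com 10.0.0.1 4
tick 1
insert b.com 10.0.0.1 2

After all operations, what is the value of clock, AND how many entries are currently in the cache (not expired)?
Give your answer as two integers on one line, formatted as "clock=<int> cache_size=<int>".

Op 1: tick 2 -> clock=2.
Op 2: insert b.com -> 10.0.0.2 (expiry=2+1=3). clock=2
Op 3: tick 4 -> clock=6. purged={b.com}
Op 4: insert b.com -> 10.0.0.2 (expiry=6+1=7). clock=6
Op 5: tick 3 -> clock=9. purged={b.com}
Op 6: insert a.com -> 10.0.0.1 (expiry=9+1=10). clock=9
Op 7: insert c.com -> 10.0.0.2 (expiry=9+2=11). clock=9
Op 8: tick 2 -> clock=11. purged={a.com,c.com}
Op 9: tick 1 -> clock=12.
Op 10: insert c.com -> 10.0.0.1 (expiry=12+2=14). clock=12
Op 11: insert b.com -> 10.0.0.1 (expiry=12+2=14). clock=12
Op 12: insert a.com -> 10.0.0.2 (expiry=12+1=13). clock=12
Op 13: tick 3 -> clock=15. purged={a.com,b.com,c.com}
Op 14: tick 4 -> clock=19.
Op 15: insert c.com -> 10.0.0.1 (expiry=19+1=20). clock=19
Op 16: tick 3 -> clock=22. purged={c.com}
Op 17: insert b.com -> 10.0.0.1 (expiry=22+3=25). clock=22
Op 18: tick 1 -> clock=23.
Op 19: tick 1 -> clock=24.
Op 20: tick 1 -> clock=25. purged={b.com}
Op 21: tick 4 -> clock=29.
Op 22: insert b.com -> 10.0.0.1 (expiry=29+4=33). clock=29
Op 23: tick 1 -> clock=30.
Op 24: insert b.com -> 10.0.0.1 (expiry=30+2=32). clock=30
Final clock = 30
Final cache (unexpired): {b.com} -> size=1

Answer: clock=30 cache_size=1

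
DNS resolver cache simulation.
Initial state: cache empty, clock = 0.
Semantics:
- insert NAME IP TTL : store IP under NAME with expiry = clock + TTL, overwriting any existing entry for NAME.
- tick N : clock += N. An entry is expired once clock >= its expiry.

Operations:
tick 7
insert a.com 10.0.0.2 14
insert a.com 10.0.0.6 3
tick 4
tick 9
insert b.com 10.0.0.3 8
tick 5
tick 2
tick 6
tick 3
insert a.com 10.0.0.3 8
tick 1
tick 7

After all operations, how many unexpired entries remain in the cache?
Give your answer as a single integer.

Answer: 0

Derivation:
Op 1: tick 7 -> clock=7.
Op 2: insert a.com -> 10.0.0.2 (expiry=7+14=21). clock=7
Op 3: insert a.com -> 10.0.0.6 (expiry=7+3=10). clock=7
Op 4: tick 4 -> clock=11. purged={a.com}
Op 5: tick 9 -> clock=20.
Op 6: insert b.com -> 10.0.0.3 (expiry=20+8=28). clock=20
Op 7: tick 5 -> clock=25.
Op 8: tick 2 -> clock=27.
Op 9: tick 6 -> clock=33. purged={b.com}
Op 10: tick 3 -> clock=36.
Op 11: insert a.com -> 10.0.0.3 (expiry=36+8=44). clock=36
Op 12: tick 1 -> clock=37.
Op 13: tick 7 -> clock=44. purged={a.com}
Final cache (unexpired): {} -> size=0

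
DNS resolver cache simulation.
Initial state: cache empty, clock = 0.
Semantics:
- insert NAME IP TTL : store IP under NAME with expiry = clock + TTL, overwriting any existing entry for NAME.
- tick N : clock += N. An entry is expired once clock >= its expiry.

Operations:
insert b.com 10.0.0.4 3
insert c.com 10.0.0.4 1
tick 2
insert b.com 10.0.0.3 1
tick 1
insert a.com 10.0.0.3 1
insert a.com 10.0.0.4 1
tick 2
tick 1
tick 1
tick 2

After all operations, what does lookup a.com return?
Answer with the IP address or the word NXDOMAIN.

Op 1: insert b.com -> 10.0.0.4 (expiry=0+3=3). clock=0
Op 2: insert c.com -> 10.0.0.4 (expiry=0+1=1). clock=0
Op 3: tick 2 -> clock=2. purged={c.com}
Op 4: insert b.com -> 10.0.0.3 (expiry=2+1=3). clock=2
Op 5: tick 1 -> clock=3. purged={b.com}
Op 6: insert a.com -> 10.0.0.3 (expiry=3+1=4). clock=3
Op 7: insert a.com -> 10.0.0.4 (expiry=3+1=4). clock=3
Op 8: tick 2 -> clock=5. purged={a.com}
Op 9: tick 1 -> clock=6.
Op 10: tick 1 -> clock=7.
Op 11: tick 2 -> clock=9.
lookup a.com: not in cache (expired or never inserted)

Answer: NXDOMAIN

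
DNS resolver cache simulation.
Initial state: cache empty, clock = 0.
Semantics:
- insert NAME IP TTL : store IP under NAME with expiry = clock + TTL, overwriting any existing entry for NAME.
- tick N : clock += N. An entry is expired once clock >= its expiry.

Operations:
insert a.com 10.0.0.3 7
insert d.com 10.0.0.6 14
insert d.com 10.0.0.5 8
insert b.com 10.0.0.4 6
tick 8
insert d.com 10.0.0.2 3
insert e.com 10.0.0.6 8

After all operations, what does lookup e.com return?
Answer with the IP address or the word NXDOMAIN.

Op 1: insert a.com -> 10.0.0.3 (expiry=0+7=7). clock=0
Op 2: insert d.com -> 10.0.0.6 (expiry=0+14=14). clock=0
Op 3: insert d.com -> 10.0.0.5 (expiry=0+8=8). clock=0
Op 4: insert b.com -> 10.0.0.4 (expiry=0+6=6). clock=0
Op 5: tick 8 -> clock=8. purged={a.com,b.com,d.com}
Op 6: insert d.com -> 10.0.0.2 (expiry=8+3=11). clock=8
Op 7: insert e.com -> 10.0.0.6 (expiry=8+8=16). clock=8
lookup e.com: present, ip=10.0.0.6 expiry=16 > clock=8

Answer: 10.0.0.6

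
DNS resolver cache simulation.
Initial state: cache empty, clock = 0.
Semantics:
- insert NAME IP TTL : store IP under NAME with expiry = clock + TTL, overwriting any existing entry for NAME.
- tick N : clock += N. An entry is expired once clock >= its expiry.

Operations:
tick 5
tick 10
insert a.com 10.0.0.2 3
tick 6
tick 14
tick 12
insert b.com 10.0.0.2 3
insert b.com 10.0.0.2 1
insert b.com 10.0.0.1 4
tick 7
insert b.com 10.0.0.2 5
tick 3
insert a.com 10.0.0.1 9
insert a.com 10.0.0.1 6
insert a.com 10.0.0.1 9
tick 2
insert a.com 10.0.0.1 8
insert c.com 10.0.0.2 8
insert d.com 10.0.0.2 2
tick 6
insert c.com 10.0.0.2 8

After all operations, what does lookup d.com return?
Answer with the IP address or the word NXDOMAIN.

Op 1: tick 5 -> clock=5.
Op 2: tick 10 -> clock=15.
Op 3: insert a.com -> 10.0.0.2 (expiry=15+3=18). clock=15
Op 4: tick 6 -> clock=21. purged={a.com}
Op 5: tick 14 -> clock=35.
Op 6: tick 12 -> clock=47.
Op 7: insert b.com -> 10.0.0.2 (expiry=47+3=50). clock=47
Op 8: insert b.com -> 10.0.0.2 (expiry=47+1=48). clock=47
Op 9: insert b.com -> 10.0.0.1 (expiry=47+4=51). clock=47
Op 10: tick 7 -> clock=54. purged={b.com}
Op 11: insert b.com -> 10.0.0.2 (expiry=54+5=59). clock=54
Op 12: tick 3 -> clock=57.
Op 13: insert a.com -> 10.0.0.1 (expiry=57+9=66). clock=57
Op 14: insert a.com -> 10.0.0.1 (expiry=57+6=63). clock=57
Op 15: insert a.com -> 10.0.0.1 (expiry=57+9=66). clock=57
Op 16: tick 2 -> clock=59. purged={b.com}
Op 17: insert a.com -> 10.0.0.1 (expiry=59+8=67). clock=59
Op 18: insert c.com -> 10.0.0.2 (expiry=59+8=67). clock=59
Op 19: insert d.com -> 10.0.0.2 (expiry=59+2=61). clock=59
Op 20: tick 6 -> clock=65. purged={d.com}
Op 21: insert c.com -> 10.0.0.2 (expiry=65+8=73). clock=65
lookup d.com: not in cache (expired or never inserted)

Answer: NXDOMAIN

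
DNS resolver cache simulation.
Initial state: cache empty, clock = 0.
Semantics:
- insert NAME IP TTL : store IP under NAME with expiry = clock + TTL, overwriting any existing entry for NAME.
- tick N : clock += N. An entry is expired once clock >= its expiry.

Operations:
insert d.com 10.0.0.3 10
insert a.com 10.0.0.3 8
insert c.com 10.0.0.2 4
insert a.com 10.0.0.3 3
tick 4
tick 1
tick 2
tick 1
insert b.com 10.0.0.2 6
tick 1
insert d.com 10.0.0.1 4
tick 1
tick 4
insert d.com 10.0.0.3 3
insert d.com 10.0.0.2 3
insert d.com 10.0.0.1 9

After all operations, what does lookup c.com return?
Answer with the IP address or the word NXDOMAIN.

Answer: NXDOMAIN

Derivation:
Op 1: insert d.com -> 10.0.0.3 (expiry=0+10=10). clock=0
Op 2: insert a.com -> 10.0.0.3 (expiry=0+8=8). clock=0
Op 3: insert c.com -> 10.0.0.2 (expiry=0+4=4). clock=0
Op 4: insert a.com -> 10.0.0.3 (expiry=0+3=3). clock=0
Op 5: tick 4 -> clock=4. purged={a.com,c.com}
Op 6: tick 1 -> clock=5.
Op 7: tick 2 -> clock=7.
Op 8: tick 1 -> clock=8.
Op 9: insert b.com -> 10.0.0.2 (expiry=8+6=14). clock=8
Op 10: tick 1 -> clock=9.
Op 11: insert d.com -> 10.0.0.1 (expiry=9+4=13). clock=9
Op 12: tick 1 -> clock=10.
Op 13: tick 4 -> clock=14. purged={b.com,d.com}
Op 14: insert d.com -> 10.0.0.3 (expiry=14+3=17). clock=14
Op 15: insert d.com -> 10.0.0.2 (expiry=14+3=17). clock=14
Op 16: insert d.com -> 10.0.0.1 (expiry=14+9=23). clock=14
lookup c.com: not in cache (expired or never inserted)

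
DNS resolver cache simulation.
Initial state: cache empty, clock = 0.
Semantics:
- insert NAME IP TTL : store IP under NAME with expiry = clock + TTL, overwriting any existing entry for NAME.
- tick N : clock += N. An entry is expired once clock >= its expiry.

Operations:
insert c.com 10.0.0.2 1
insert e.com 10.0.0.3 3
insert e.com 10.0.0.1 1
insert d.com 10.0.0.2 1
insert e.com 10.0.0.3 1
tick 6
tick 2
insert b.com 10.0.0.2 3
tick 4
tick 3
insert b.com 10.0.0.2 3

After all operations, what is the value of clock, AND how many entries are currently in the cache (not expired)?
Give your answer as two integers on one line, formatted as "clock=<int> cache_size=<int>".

Answer: clock=15 cache_size=1

Derivation:
Op 1: insert c.com -> 10.0.0.2 (expiry=0+1=1). clock=0
Op 2: insert e.com -> 10.0.0.3 (expiry=0+3=3). clock=0
Op 3: insert e.com -> 10.0.0.1 (expiry=0+1=1). clock=0
Op 4: insert d.com -> 10.0.0.2 (expiry=0+1=1). clock=0
Op 5: insert e.com -> 10.0.0.3 (expiry=0+1=1). clock=0
Op 6: tick 6 -> clock=6. purged={c.com,d.com,e.com}
Op 7: tick 2 -> clock=8.
Op 8: insert b.com -> 10.0.0.2 (expiry=8+3=11). clock=8
Op 9: tick 4 -> clock=12. purged={b.com}
Op 10: tick 3 -> clock=15.
Op 11: insert b.com -> 10.0.0.2 (expiry=15+3=18). clock=15
Final clock = 15
Final cache (unexpired): {b.com} -> size=1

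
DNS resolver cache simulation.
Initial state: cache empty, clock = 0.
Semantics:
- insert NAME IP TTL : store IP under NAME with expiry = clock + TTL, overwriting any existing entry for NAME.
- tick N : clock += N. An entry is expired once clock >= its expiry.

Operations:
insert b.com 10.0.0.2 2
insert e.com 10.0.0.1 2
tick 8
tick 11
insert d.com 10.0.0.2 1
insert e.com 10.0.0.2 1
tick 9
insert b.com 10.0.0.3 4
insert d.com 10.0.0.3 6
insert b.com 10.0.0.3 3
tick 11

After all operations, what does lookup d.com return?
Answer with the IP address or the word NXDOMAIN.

Op 1: insert b.com -> 10.0.0.2 (expiry=0+2=2). clock=0
Op 2: insert e.com -> 10.0.0.1 (expiry=0+2=2). clock=0
Op 3: tick 8 -> clock=8. purged={b.com,e.com}
Op 4: tick 11 -> clock=19.
Op 5: insert d.com -> 10.0.0.2 (expiry=19+1=20). clock=19
Op 6: insert e.com -> 10.0.0.2 (expiry=19+1=20). clock=19
Op 7: tick 9 -> clock=28. purged={d.com,e.com}
Op 8: insert b.com -> 10.0.0.3 (expiry=28+4=32). clock=28
Op 9: insert d.com -> 10.0.0.3 (expiry=28+6=34). clock=28
Op 10: insert b.com -> 10.0.0.3 (expiry=28+3=31). clock=28
Op 11: tick 11 -> clock=39. purged={b.com,d.com}
lookup d.com: not in cache (expired or never inserted)

Answer: NXDOMAIN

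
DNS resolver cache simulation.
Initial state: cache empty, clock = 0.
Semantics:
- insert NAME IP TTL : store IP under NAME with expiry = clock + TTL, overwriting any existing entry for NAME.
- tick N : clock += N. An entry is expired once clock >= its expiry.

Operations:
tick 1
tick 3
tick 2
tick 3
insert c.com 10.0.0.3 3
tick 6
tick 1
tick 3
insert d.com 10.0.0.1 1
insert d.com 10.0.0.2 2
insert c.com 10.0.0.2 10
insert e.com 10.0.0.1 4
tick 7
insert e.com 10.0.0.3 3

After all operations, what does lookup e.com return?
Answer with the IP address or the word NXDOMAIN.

Answer: 10.0.0.3

Derivation:
Op 1: tick 1 -> clock=1.
Op 2: tick 3 -> clock=4.
Op 3: tick 2 -> clock=6.
Op 4: tick 3 -> clock=9.
Op 5: insert c.com -> 10.0.0.3 (expiry=9+3=12). clock=9
Op 6: tick 6 -> clock=15. purged={c.com}
Op 7: tick 1 -> clock=16.
Op 8: tick 3 -> clock=19.
Op 9: insert d.com -> 10.0.0.1 (expiry=19+1=20). clock=19
Op 10: insert d.com -> 10.0.0.2 (expiry=19+2=21). clock=19
Op 11: insert c.com -> 10.0.0.2 (expiry=19+10=29). clock=19
Op 12: insert e.com -> 10.0.0.1 (expiry=19+4=23). clock=19
Op 13: tick 7 -> clock=26. purged={d.com,e.com}
Op 14: insert e.com -> 10.0.0.3 (expiry=26+3=29). clock=26
lookup e.com: present, ip=10.0.0.3 expiry=29 > clock=26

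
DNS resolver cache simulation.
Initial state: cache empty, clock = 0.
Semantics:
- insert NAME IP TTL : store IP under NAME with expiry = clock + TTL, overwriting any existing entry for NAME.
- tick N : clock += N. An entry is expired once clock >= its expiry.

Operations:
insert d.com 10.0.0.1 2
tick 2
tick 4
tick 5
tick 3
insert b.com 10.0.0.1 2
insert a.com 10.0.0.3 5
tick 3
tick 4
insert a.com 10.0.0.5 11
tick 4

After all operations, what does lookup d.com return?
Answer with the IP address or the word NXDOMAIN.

Op 1: insert d.com -> 10.0.0.1 (expiry=0+2=2). clock=0
Op 2: tick 2 -> clock=2. purged={d.com}
Op 3: tick 4 -> clock=6.
Op 4: tick 5 -> clock=11.
Op 5: tick 3 -> clock=14.
Op 6: insert b.com -> 10.0.0.1 (expiry=14+2=16). clock=14
Op 7: insert a.com -> 10.0.0.3 (expiry=14+5=19). clock=14
Op 8: tick 3 -> clock=17. purged={b.com}
Op 9: tick 4 -> clock=21. purged={a.com}
Op 10: insert a.com -> 10.0.0.5 (expiry=21+11=32). clock=21
Op 11: tick 4 -> clock=25.
lookup d.com: not in cache (expired or never inserted)

Answer: NXDOMAIN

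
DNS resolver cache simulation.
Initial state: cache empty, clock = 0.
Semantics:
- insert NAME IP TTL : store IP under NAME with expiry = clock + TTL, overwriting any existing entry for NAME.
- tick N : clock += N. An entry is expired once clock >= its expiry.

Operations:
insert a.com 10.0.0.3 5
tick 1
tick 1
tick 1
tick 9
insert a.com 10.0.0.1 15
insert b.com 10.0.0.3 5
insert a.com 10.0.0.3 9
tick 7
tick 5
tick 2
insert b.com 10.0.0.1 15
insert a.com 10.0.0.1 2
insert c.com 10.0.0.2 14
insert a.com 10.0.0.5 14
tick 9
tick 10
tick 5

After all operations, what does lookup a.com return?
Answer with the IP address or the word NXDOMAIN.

Answer: NXDOMAIN

Derivation:
Op 1: insert a.com -> 10.0.0.3 (expiry=0+5=5). clock=0
Op 2: tick 1 -> clock=1.
Op 3: tick 1 -> clock=2.
Op 4: tick 1 -> clock=3.
Op 5: tick 9 -> clock=12. purged={a.com}
Op 6: insert a.com -> 10.0.0.1 (expiry=12+15=27). clock=12
Op 7: insert b.com -> 10.0.0.3 (expiry=12+5=17). clock=12
Op 8: insert a.com -> 10.0.0.3 (expiry=12+9=21). clock=12
Op 9: tick 7 -> clock=19. purged={b.com}
Op 10: tick 5 -> clock=24. purged={a.com}
Op 11: tick 2 -> clock=26.
Op 12: insert b.com -> 10.0.0.1 (expiry=26+15=41). clock=26
Op 13: insert a.com -> 10.0.0.1 (expiry=26+2=28). clock=26
Op 14: insert c.com -> 10.0.0.2 (expiry=26+14=40). clock=26
Op 15: insert a.com -> 10.0.0.5 (expiry=26+14=40). clock=26
Op 16: tick 9 -> clock=35.
Op 17: tick 10 -> clock=45. purged={a.com,b.com,c.com}
Op 18: tick 5 -> clock=50.
lookup a.com: not in cache (expired or never inserted)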